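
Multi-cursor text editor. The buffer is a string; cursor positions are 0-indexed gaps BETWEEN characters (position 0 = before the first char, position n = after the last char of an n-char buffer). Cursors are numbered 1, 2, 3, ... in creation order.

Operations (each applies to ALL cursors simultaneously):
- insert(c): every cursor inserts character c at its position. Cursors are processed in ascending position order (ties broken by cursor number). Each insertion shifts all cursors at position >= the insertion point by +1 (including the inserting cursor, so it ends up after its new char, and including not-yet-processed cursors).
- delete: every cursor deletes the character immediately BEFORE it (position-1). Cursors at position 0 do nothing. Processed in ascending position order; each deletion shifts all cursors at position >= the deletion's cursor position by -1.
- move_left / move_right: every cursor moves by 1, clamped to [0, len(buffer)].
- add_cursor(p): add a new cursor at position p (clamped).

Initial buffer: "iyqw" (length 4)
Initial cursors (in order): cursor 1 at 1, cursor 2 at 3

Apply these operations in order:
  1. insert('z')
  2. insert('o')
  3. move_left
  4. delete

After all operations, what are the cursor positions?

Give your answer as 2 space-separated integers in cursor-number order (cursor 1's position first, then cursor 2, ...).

After op 1 (insert('z')): buffer="izyqzw" (len 6), cursors c1@2 c2@5, authorship .1..2.
After op 2 (insert('o')): buffer="izoyqzow" (len 8), cursors c1@3 c2@7, authorship .11..22.
After op 3 (move_left): buffer="izoyqzow" (len 8), cursors c1@2 c2@6, authorship .11..22.
After op 4 (delete): buffer="ioyqow" (len 6), cursors c1@1 c2@4, authorship .1..2.

Answer: 1 4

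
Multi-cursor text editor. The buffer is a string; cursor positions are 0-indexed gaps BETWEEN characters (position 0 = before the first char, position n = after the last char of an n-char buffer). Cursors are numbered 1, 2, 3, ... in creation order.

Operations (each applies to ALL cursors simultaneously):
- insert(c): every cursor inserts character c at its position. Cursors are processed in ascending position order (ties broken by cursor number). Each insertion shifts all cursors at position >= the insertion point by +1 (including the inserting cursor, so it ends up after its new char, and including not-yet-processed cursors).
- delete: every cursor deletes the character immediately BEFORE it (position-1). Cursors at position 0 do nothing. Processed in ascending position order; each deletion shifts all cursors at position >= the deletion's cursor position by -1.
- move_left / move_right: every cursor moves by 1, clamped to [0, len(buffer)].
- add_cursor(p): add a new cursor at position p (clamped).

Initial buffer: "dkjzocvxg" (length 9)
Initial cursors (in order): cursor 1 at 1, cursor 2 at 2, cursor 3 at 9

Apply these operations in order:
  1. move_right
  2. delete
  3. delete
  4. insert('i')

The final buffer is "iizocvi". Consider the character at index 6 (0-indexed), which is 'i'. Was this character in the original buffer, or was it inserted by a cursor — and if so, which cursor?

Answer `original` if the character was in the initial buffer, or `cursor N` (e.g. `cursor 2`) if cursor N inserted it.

After op 1 (move_right): buffer="dkjzocvxg" (len 9), cursors c1@2 c2@3 c3@9, authorship .........
After op 2 (delete): buffer="dzocvx" (len 6), cursors c1@1 c2@1 c3@6, authorship ......
After op 3 (delete): buffer="zocv" (len 4), cursors c1@0 c2@0 c3@4, authorship ....
After op 4 (insert('i')): buffer="iizocvi" (len 7), cursors c1@2 c2@2 c3@7, authorship 12....3
Authorship (.=original, N=cursor N): 1 2 . . . . 3
Index 6: author = 3

Answer: cursor 3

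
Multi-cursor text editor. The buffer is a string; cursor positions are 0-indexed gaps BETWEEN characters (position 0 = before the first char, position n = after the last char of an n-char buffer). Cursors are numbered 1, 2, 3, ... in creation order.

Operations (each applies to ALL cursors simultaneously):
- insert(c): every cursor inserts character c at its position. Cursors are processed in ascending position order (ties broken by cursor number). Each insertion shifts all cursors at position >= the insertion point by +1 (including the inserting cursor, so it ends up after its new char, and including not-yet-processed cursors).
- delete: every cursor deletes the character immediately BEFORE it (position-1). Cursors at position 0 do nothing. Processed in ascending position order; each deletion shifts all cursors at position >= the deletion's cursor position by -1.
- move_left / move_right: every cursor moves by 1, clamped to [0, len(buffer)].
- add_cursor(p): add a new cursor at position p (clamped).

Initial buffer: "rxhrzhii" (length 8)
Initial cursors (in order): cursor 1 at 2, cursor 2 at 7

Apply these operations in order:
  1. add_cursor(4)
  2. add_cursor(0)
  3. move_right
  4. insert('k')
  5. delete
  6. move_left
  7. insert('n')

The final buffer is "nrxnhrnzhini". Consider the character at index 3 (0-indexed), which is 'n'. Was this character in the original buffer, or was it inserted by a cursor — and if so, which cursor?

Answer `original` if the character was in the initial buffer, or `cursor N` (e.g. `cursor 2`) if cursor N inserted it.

Answer: cursor 1

Derivation:
After op 1 (add_cursor(4)): buffer="rxhrzhii" (len 8), cursors c1@2 c3@4 c2@7, authorship ........
After op 2 (add_cursor(0)): buffer="rxhrzhii" (len 8), cursors c4@0 c1@2 c3@4 c2@7, authorship ........
After op 3 (move_right): buffer="rxhrzhii" (len 8), cursors c4@1 c1@3 c3@5 c2@8, authorship ........
After op 4 (insert('k')): buffer="rkxhkrzkhiik" (len 12), cursors c4@2 c1@5 c3@8 c2@12, authorship .4..1..3...2
After op 5 (delete): buffer="rxhrzhii" (len 8), cursors c4@1 c1@3 c3@5 c2@8, authorship ........
After op 6 (move_left): buffer="rxhrzhii" (len 8), cursors c4@0 c1@2 c3@4 c2@7, authorship ........
After op 7 (insert('n')): buffer="nrxnhrnzhini" (len 12), cursors c4@1 c1@4 c3@7 c2@11, authorship 4..1..3...2.
Authorship (.=original, N=cursor N): 4 . . 1 . . 3 . . . 2 .
Index 3: author = 1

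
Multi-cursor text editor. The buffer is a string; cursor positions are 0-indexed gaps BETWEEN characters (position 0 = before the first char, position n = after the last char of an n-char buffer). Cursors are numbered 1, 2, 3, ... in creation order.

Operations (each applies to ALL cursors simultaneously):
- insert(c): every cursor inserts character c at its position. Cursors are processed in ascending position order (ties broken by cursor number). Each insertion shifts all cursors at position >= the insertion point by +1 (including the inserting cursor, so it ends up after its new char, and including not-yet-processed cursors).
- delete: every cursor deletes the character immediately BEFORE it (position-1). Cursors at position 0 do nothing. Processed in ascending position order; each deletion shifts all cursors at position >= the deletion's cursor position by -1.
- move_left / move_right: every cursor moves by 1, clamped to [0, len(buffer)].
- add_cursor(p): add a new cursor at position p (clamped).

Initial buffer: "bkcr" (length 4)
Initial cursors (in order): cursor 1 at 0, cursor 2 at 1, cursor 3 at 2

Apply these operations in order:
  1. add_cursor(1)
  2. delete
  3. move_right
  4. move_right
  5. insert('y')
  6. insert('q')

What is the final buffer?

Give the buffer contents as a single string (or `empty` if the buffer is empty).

Answer: cryyyyqqqq

Derivation:
After op 1 (add_cursor(1)): buffer="bkcr" (len 4), cursors c1@0 c2@1 c4@1 c3@2, authorship ....
After op 2 (delete): buffer="cr" (len 2), cursors c1@0 c2@0 c3@0 c4@0, authorship ..
After op 3 (move_right): buffer="cr" (len 2), cursors c1@1 c2@1 c3@1 c4@1, authorship ..
After op 4 (move_right): buffer="cr" (len 2), cursors c1@2 c2@2 c3@2 c4@2, authorship ..
After op 5 (insert('y')): buffer="cryyyy" (len 6), cursors c1@6 c2@6 c3@6 c4@6, authorship ..1234
After op 6 (insert('q')): buffer="cryyyyqqqq" (len 10), cursors c1@10 c2@10 c3@10 c4@10, authorship ..12341234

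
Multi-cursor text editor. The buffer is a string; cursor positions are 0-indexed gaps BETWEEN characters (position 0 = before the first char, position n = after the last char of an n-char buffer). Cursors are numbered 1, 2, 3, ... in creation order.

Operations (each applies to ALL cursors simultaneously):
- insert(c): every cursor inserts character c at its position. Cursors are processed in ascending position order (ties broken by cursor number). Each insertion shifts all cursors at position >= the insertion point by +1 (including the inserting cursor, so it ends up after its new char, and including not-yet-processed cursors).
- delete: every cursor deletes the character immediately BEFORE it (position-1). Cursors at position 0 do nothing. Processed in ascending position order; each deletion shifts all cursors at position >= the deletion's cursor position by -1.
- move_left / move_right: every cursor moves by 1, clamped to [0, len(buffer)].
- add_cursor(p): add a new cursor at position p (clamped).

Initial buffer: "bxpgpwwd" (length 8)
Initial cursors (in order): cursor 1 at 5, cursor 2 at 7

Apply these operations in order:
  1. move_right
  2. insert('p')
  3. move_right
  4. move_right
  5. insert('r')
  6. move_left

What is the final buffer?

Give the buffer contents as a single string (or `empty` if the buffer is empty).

Answer: bxpgpwpwdrpr

Derivation:
After op 1 (move_right): buffer="bxpgpwwd" (len 8), cursors c1@6 c2@8, authorship ........
After op 2 (insert('p')): buffer="bxpgpwpwdp" (len 10), cursors c1@7 c2@10, authorship ......1..2
After op 3 (move_right): buffer="bxpgpwpwdp" (len 10), cursors c1@8 c2@10, authorship ......1..2
After op 4 (move_right): buffer="bxpgpwpwdp" (len 10), cursors c1@9 c2@10, authorship ......1..2
After op 5 (insert('r')): buffer="bxpgpwpwdrpr" (len 12), cursors c1@10 c2@12, authorship ......1..122
After op 6 (move_left): buffer="bxpgpwpwdrpr" (len 12), cursors c1@9 c2@11, authorship ......1..122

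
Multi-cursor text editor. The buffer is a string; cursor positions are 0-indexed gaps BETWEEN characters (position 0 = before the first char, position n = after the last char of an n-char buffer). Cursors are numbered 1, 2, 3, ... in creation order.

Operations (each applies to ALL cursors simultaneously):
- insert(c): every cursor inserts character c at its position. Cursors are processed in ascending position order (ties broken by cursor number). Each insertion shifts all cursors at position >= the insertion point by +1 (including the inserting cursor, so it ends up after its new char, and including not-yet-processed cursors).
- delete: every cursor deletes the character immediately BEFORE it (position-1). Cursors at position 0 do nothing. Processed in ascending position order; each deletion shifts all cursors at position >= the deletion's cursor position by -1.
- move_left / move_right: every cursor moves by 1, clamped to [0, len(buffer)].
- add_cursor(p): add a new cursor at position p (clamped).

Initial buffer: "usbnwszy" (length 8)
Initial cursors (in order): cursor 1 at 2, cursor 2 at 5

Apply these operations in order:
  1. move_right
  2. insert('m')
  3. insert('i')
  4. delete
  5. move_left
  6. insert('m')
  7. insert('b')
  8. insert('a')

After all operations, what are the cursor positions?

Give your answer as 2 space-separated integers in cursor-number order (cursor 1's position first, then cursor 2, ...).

Answer: 6 13

Derivation:
After op 1 (move_right): buffer="usbnwszy" (len 8), cursors c1@3 c2@6, authorship ........
After op 2 (insert('m')): buffer="usbmnwsmzy" (len 10), cursors c1@4 c2@8, authorship ...1...2..
After op 3 (insert('i')): buffer="usbminwsmizy" (len 12), cursors c1@5 c2@10, authorship ...11...22..
After op 4 (delete): buffer="usbmnwsmzy" (len 10), cursors c1@4 c2@8, authorship ...1...2..
After op 5 (move_left): buffer="usbmnwsmzy" (len 10), cursors c1@3 c2@7, authorship ...1...2..
After op 6 (insert('m')): buffer="usbmmnwsmmzy" (len 12), cursors c1@4 c2@9, authorship ...11...22..
After op 7 (insert('b')): buffer="usbmbmnwsmbmzy" (len 14), cursors c1@5 c2@11, authorship ...111...222..
After op 8 (insert('a')): buffer="usbmbamnwsmbamzy" (len 16), cursors c1@6 c2@13, authorship ...1111...2222..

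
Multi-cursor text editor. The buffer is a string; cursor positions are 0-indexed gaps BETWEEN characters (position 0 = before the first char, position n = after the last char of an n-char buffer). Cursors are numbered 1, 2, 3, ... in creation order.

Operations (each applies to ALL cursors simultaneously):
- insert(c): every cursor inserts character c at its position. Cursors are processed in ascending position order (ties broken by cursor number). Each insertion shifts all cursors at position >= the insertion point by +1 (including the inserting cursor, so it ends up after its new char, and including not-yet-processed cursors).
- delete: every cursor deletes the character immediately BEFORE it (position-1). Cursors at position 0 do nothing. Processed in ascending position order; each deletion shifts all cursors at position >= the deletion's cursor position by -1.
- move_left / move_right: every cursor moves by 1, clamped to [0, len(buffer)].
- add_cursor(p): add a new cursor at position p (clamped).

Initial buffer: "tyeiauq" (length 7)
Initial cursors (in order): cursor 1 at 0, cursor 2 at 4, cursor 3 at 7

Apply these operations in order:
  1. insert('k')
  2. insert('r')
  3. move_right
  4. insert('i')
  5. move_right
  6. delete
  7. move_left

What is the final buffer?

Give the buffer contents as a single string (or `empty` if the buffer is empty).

Answer: krtieikraiqkr

Derivation:
After op 1 (insert('k')): buffer="ktyeikauqk" (len 10), cursors c1@1 c2@6 c3@10, authorship 1....2...3
After op 2 (insert('r')): buffer="krtyeikrauqkr" (len 13), cursors c1@2 c2@8 c3@13, authorship 11....22...33
After op 3 (move_right): buffer="krtyeikrauqkr" (len 13), cursors c1@3 c2@9 c3@13, authorship 11....22...33
After op 4 (insert('i')): buffer="krtiyeikraiuqkri" (len 16), cursors c1@4 c2@11 c3@16, authorship 11.1...22.2..333
After op 5 (move_right): buffer="krtiyeikraiuqkri" (len 16), cursors c1@5 c2@12 c3@16, authorship 11.1...22.2..333
After op 6 (delete): buffer="krtieikraiqkr" (len 13), cursors c1@4 c2@10 c3@13, authorship 11.1..22.2.33
After op 7 (move_left): buffer="krtieikraiqkr" (len 13), cursors c1@3 c2@9 c3@12, authorship 11.1..22.2.33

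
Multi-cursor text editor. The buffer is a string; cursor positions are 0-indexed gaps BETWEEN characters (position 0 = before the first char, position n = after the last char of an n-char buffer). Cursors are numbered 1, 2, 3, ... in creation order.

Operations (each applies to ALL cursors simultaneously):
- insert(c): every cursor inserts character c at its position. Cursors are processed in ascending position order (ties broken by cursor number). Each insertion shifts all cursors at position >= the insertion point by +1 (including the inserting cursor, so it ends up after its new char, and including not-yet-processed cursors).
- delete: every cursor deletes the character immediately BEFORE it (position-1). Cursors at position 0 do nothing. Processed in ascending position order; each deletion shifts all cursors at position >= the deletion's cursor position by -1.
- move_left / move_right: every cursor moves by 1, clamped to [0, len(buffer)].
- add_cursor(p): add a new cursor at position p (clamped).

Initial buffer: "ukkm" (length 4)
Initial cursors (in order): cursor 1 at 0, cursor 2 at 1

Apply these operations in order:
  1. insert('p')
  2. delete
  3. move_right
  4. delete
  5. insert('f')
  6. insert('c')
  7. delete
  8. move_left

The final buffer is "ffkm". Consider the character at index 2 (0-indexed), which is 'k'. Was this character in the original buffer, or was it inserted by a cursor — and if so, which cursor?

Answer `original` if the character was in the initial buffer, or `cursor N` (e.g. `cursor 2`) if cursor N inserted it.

After op 1 (insert('p')): buffer="pupkkm" (len 6), cursors c1@1 c2@3, authorship 1.2...
After op 2 (delete): buffer="ukkm" (len 4), cursors c1@0 c2@1, authorship ....
After op 3 (move_right): buffer="ukkm" (len 4), cursors c1@1 c2@2, authorship ....
After op 4 (delete): buffer="km" (len 2), cursors c1@0 c2@0, authorship ..
After op 5 (insert('f')): buffer="ffkm" (len 4), cursors c1@2 c2@2, authorship 12..
After op 6 (insert('c')): buffer="ffcckm" (len 6), cursors c1@4 c2@4, authorship 1212..
After op 7 (delete): buffer="ffkm" (len 4), cursors c1@2 c2@2, authorship 12..
After op 8 (move_left): buffer="ffkm" (len 4), cursors c1@1 c2@1, authorship 12..
Authorship (.=original, N=cursor N): 1 2 . .
Index 2: author = original

Answer: original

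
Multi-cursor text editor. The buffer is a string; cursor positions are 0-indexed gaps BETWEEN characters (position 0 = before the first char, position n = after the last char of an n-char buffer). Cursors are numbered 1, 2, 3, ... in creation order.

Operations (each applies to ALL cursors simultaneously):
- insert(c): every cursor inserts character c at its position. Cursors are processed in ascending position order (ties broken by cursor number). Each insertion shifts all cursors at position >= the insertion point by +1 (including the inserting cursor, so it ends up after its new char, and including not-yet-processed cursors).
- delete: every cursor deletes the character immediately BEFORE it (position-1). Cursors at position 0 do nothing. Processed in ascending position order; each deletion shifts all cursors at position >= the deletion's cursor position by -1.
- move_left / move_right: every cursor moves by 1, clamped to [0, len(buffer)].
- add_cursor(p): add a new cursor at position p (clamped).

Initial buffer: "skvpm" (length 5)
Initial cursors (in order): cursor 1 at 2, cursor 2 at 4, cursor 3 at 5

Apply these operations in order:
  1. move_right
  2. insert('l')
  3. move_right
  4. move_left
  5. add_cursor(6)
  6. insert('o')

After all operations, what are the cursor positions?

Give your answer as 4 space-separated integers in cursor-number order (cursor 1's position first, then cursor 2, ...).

Answer: 5 11 11 8

Derivation:
After op 1 (move_right): buffer="skvpm" (len 5), cursors c1@3 c2@5 c3@5, authorship .....
After op 2 (insert('l')): buffer="skvlpmll" (len 8), cursors c1@4 c2@8 c3@8, authorship ...1..23
After op 3 (move_right): buffer="skvlpmll" (len 8), cursors c1@5 c2@8 c3@8, authorship ...1..23
After op 4 (move_left): buffer="skvlpmll" (len 8), cursors c1@4 c2@7 c3@7, authorship ...1..23
After op 5 (add_cursor(6)): buffer="skvlpmll" (len 8), cursors c1@4 c4@6 c2@7 c3@7, authorship ...1..23
After op 6 (insert('o')): buffer="skvlopmolool" (len 12), cursors c1@5 c4@8 c2@11 c3@11, authorship ...11..42233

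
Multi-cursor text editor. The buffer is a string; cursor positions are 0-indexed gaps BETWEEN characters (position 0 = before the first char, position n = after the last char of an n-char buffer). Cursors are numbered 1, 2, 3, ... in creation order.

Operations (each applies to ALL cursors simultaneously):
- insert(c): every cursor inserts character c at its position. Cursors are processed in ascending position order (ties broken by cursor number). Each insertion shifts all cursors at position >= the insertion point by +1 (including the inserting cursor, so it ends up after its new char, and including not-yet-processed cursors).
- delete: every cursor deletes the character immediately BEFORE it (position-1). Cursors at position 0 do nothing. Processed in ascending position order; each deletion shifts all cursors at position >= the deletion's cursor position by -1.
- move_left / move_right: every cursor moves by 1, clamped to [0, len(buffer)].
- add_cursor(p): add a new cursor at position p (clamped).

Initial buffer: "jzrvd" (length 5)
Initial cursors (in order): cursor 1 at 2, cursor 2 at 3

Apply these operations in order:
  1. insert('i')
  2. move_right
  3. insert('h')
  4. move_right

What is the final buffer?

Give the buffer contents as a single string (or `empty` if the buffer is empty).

Answer: jzirhivhd

Derivation:
After op 1 (insert('i')): buffer="jzirivd" (len 7), cursors c1@3 c2@5, authorship ..1.2..
After op 2 (move_right): buffer="jzirivd" (len 7), cursors c1@4 c2@6, authorship ..1.2..
After op 3 (insert('h')): buffer="jzirhivhd" (len 9), cursors c1@5 c2@8, authorship ..1.12.2.
After op 4 (move_right): buffer="jzirhivhd" (len 9), cursors c1@6 c2@9, authorship ..1.12.2.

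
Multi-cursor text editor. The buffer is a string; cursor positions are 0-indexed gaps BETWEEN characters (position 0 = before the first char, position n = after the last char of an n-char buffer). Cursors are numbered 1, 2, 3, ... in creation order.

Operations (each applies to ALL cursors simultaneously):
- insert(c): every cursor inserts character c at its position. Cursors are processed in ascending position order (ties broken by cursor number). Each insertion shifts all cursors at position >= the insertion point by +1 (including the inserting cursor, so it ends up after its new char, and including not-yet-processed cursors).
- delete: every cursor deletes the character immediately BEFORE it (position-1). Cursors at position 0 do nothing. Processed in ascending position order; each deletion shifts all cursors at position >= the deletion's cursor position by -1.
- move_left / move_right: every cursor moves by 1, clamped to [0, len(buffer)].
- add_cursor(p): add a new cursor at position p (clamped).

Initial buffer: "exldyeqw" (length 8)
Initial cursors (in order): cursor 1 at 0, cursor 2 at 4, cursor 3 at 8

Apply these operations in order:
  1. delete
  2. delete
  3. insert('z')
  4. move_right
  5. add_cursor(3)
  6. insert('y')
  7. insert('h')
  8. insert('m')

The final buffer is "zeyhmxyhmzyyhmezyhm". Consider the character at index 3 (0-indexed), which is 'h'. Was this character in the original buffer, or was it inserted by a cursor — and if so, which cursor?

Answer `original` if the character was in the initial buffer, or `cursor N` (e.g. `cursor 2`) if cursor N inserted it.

After op 1 (delete): buffer="exlyeq" (len 6), cursors c1@0 c2@3 c3@6, authorship ......
After op 2 (delete): buffer="exye" (len 4), cursors c1@0 c2@2 c3@4, authorship ....
After op 3 (insert('z')): buffer="zexzyez" (len 7), cursors c1@1 c2@4 c3@7, authorship 1..2..3
After op 4 (move_right): buffer="zexzyez" (len 7), cursors c1@2 c2@5 c3@7, authorship 1..2..3
After op 5 (add_cursor(3)): buffer="zexzyez" (len 7), cursors c1@2 c4@3 c2@5 c3@7, authorship 1..2..3
After op 6 (insert('y')): buffer="zeyxyzyyezy" (len 11), cursors c1@3 c4@5 c2@8 c3@11, authorship 1.1.42.2.33
After op 7 (insert('h')): buffer="zeyhxyhzyyhezyh" (len 15), cursors c1@4 c4@7 c2@11 c3@15, authorship 1.11.442.22.333
After op 8 (insert('m')): buffer="zeyhmxyhmzyyhmezyhm" (len 19), cursors c1@5 c4@9 c2@14 c3@19, authorship 1.111.4442.222.3333
Authorship (.=original, N=cursor N): 1 . 1 1 1 . 4 4 4 2 . 2 2 2 . 3 3 3 3
Index 3: author = 1

Answer: cursor 1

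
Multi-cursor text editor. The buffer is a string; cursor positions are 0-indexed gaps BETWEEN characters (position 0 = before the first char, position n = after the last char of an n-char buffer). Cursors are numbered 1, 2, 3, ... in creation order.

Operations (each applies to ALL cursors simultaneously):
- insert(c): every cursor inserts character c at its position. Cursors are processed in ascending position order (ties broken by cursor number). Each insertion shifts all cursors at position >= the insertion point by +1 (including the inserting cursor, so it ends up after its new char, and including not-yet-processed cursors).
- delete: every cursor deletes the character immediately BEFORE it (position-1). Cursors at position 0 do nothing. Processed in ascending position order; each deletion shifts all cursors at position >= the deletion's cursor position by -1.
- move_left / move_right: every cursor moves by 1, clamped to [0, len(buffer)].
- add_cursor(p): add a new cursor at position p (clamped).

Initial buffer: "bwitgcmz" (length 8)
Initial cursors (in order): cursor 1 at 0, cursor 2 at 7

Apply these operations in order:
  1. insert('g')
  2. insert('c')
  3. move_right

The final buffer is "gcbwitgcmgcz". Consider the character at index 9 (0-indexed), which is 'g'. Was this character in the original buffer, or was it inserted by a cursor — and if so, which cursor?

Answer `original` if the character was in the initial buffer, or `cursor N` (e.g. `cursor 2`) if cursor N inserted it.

After op 1 (insert('g')): buffer="gbwitgcmgz" (len 10), cursors c1@1 c2@9, authorship 1.......2.
After op 2 (insert('c')): buffer="gcbwitgcmgcz" (len 12), cursors c1@2 c2@11, authorship 11.......22.
After op 3 (move_right): buffer="gcbwitgcmgcz" (len 12), cursors c1@3 c2@12, authorship 11.......22.
Authorship (.=original, N=cursor N): 1 1 . . . . . . . 2 2 .
Index 9: author = 2

Answer: cursor 2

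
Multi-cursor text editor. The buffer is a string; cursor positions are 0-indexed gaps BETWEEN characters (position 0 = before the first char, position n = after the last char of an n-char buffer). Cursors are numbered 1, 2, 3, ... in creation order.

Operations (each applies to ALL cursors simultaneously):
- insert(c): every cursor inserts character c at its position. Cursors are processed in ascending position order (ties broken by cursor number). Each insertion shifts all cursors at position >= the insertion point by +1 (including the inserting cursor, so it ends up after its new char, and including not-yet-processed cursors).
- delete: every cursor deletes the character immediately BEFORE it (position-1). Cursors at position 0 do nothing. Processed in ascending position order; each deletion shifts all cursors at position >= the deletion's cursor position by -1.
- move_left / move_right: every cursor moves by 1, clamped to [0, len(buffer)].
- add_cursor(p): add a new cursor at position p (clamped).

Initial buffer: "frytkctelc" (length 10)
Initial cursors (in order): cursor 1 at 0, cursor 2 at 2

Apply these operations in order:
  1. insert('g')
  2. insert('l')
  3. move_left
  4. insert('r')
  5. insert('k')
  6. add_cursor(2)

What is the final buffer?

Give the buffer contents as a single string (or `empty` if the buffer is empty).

Answer: grklfrgrklytkctelc

Derivation:
After op 1 (insert('g')): buffer="gfrgytkctelc" (len 12), cursors c1@1 c2@4, authorship 1..2........
After op 2 (insert('l')): buffer="glfrglytkctelc" (len 14), cursors c1@2 c2@6, authorship 11..22........
After op 3 (move_left): buffer="glfrglytkctelc" (len 14), cursors c1@1 c2@5, authorship 11..22........
After op 4 (insert('r')): buffer="grlfrgrlytkctelc" (len 16), cursors c1@2 c2@7, authorship 111..222........
After op 5 (insert('k')): buffer="grklfrgrklytkctelc" (len 18), cursors c1@3 c2@9, authorship 1111..2222........
After op 6 (add_cursor(2)): buffer="grklfrgrklytkctelc" (len 18), cursors c3@2 c1@3 c2@9, authorship 1111..2222........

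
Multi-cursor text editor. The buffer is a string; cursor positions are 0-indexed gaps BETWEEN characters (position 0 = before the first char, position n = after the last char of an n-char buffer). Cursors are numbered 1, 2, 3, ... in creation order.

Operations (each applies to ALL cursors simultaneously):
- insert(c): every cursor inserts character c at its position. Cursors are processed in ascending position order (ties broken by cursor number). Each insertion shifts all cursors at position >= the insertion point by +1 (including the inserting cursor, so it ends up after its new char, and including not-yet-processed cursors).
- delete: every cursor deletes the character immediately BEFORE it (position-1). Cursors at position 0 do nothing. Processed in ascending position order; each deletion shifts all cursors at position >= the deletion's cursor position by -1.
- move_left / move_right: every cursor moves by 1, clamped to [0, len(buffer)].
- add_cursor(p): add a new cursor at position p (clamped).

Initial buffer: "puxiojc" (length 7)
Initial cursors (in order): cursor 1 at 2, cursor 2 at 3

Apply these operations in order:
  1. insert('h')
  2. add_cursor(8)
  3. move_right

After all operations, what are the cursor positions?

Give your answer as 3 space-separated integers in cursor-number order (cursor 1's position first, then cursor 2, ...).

After op 1 (insert('h')): buffer="puhxhiojc" (len 9), cursors c1@3 c2@5, authorship ..1.2....
After op 2 (add_cursor(8)): buffer="puhxhiojc" (len 9), cursors c1@3 c2@5 c3@8, authorship ..1.2....
After op 3 (move_right): buffer="puhxhiojc" (len 9), cursors c1@4 c2@6 c3@9, authorship ..1.2....

Answer: 4 6 9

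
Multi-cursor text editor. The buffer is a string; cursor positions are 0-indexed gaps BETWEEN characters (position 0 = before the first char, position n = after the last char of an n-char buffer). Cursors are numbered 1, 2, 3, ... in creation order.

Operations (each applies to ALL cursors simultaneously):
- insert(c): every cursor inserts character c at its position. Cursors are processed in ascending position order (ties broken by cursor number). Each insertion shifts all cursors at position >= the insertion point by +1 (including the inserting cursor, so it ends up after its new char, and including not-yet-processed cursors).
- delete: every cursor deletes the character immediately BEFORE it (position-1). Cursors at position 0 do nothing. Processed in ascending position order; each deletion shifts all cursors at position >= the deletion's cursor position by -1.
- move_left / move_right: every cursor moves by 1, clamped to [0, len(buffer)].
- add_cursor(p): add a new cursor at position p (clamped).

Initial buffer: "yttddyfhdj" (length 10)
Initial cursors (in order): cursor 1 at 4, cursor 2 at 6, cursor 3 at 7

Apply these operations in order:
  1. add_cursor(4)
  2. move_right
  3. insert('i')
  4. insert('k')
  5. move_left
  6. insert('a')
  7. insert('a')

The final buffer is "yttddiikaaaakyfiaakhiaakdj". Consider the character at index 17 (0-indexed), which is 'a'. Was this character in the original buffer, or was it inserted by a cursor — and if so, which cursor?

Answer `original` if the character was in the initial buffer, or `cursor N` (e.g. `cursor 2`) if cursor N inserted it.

After op 1 (add_cursor(4)): buffer="yttddyfhdj" (len 10), cursors c1@4 c4@4 c2@6 c3@7, authorship ..........
After op 2 (move_right): buffer="yttddyfhdj" (len 10), cursors c1@5 c4@5 c2@7 c3@8, authorship ..........
After op 3 (insert('i')): buffer="yttddiiyfihidj" (len 14), cursors c1@7 c4@7 c2@10 c3@12, authorship .....14..2.3..
After op 4 (insert('k')): buffer="yttddiikkyfikhikdj" (len 18), cursors c1@9 c4@9 c2@13 c3@16, authorship .....1414..22.33..
After op 5 (move_left): buffer="yttddiikkyfikhikdj" (len 18), cursors c1@8 c4@8 c2@12 c3@15, authorship .....1414..22.33..
After op 6 (insert('a')): buffer="yttddiikaakyfiakhiakdj" (len 22), cursors c1@10 c4@10 c2@15 c3@19, authorship .....141144..222.333..
After op 7 (insert('a')): buffer="yttddiikaaaakyfiaakhiaakdj" (len 26), cursors c1@12 c4@12 c2@18 c3@23, authorship .....14114144..2222.3333..
Authorship (.=original, N=cursor N): . . . . . 1 4 1 1 4 1 4 4 . . 2 2 2 2 . 3 3 3 3 . .
Index 17: author = 2

Answer: cursor 2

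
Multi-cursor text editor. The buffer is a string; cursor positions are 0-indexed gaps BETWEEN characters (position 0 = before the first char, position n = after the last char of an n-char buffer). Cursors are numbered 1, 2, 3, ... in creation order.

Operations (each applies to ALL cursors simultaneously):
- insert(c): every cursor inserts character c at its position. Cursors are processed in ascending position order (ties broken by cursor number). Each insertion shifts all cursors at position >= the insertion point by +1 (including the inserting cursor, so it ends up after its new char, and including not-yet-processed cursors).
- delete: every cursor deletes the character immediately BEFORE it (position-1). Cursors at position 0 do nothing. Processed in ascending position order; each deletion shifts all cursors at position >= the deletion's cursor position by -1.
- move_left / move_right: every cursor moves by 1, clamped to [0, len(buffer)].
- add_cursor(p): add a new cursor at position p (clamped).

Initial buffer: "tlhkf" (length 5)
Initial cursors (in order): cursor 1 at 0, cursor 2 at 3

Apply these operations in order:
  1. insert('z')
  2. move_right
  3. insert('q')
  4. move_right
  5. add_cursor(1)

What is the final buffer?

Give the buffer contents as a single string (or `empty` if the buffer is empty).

After op 1 (insert('z')): buffer="ztlhzkf" (len 7), cursors c1@1 c2@5, authorship 1...2..
After op 2 (move_right): buffer="ztlhzkf" (len 7), cursors c1@2 c2@6, authorship 1...2..
After op 3 (insert('q')): buffer="ztqlhzkqf" (len 9), cursors c1@3 c2@8, authorship 1.1..2.2.
After op 4 (move_right): buffer="ztqlhzkqf" (len 9), cursors c1@4 c2@9, authorship 1.1..2.2.
After op 5 (add_cursor(1)): buffer="ztqlhzkqf" (len 9), cursors c3@1 c1@4 c2@9, authorship 1.1..2.2.

Answer: ztqlhzkqf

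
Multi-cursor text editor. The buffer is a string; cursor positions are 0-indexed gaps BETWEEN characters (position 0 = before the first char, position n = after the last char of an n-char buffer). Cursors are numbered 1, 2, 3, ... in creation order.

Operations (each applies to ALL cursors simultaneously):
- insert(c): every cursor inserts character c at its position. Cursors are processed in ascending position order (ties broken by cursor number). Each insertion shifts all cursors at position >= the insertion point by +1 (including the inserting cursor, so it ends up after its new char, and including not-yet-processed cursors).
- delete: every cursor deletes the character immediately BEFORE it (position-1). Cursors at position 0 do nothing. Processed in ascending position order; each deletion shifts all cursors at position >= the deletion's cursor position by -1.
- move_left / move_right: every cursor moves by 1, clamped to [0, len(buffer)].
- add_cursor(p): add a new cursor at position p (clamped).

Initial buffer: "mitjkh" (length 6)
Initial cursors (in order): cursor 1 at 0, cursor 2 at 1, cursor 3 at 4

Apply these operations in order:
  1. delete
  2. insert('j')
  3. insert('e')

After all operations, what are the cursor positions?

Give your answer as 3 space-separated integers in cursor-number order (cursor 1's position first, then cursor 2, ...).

Answer: 4 4 8

Derivation:
After op 1 (delete): buffer="itkh" (len 4), cursors c1@0 c2@0 c3@2, authorship ....
After op 2 (insert('j')): buffer="jjitjkh" (len 7), cursors c1@2 c2@2 c3@5, authorship 12..3..
After op 3 (insert('e')): buffer="jjeeitjekh" (len 10), cursors c1@4 c2@4 c3@8, authorship 1212..33..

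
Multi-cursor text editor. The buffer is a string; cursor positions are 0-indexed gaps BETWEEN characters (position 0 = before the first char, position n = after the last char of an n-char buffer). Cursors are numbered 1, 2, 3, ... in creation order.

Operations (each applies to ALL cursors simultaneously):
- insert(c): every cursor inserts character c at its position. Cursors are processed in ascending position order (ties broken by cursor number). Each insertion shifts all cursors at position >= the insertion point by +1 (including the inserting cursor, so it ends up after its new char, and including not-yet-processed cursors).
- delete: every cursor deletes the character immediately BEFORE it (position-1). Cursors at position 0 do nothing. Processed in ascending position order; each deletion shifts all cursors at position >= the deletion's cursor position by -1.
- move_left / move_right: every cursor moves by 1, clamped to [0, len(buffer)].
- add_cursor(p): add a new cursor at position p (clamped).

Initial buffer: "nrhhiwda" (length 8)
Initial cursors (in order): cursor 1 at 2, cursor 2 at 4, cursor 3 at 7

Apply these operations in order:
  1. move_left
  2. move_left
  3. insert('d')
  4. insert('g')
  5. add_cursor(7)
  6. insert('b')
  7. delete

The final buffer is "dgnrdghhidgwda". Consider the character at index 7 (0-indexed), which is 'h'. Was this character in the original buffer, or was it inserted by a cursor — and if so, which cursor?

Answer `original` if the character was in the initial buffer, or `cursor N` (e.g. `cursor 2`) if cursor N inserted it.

After op 1 (move_left): buffer="nrhhiwda" (len 8), cursors c1@1 c2@3 c3@6, authorship ........
After op 2 (move_left): buffer="nrhhiwda" (len 8), cursors c1@0 c2@2 c3@5, authorship ........
After op 3 (insert('d')): buffer="dnrdhhidwda" (len 11), cursors c1@1 c2@4 c3@8, authorship 1..2...3...
After op 4 (insert('g')): buffer="dgnrdghhidgwda" (len 14), cursors c1@2 c2@6 c3@11, authorship 11..22...33...
After op 5 (add_cursor(7)): buffer="dgnrdghhidgwda" (len 14), cursors c1@2 c2@6 c4@7 c3@11, authorship 11..22...33...
After op 6 (insert('b')): buffer="dgbnrdgbhbhidgbwda" (len 18), cursors c1@3 c2@8 c4@10 c3@15, authorship 111..222.4..333...
After op 7 (delete): buffer="dgnrdghhidgwda" (len 14), cursors c1@2 c2@6 c4@7 c3@11, authorship 11..22...33...
Authorship (.=original, N=cursor N): 1 1 . . 2 2 . . . 3 3 . . .
Index 7: author = original

Answer: original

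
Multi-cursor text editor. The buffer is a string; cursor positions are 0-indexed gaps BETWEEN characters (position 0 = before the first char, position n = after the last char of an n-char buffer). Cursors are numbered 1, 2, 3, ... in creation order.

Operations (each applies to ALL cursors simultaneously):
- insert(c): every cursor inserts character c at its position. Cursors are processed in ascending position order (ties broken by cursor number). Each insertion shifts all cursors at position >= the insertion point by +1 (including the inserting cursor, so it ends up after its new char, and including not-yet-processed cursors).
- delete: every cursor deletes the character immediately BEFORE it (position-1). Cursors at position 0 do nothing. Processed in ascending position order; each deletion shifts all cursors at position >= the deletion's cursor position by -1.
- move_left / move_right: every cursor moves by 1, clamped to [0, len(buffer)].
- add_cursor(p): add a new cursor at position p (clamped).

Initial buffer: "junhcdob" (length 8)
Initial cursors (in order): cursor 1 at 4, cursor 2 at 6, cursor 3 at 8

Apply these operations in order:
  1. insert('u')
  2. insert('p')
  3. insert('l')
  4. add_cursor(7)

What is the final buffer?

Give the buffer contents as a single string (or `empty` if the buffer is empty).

After op 1 (insert('u')): buffer="junhucduobu" (len 11), cursors c1@5 c2@8 c3@11, authorship ....1..2..3
After op 2 (insert('p')): buffer="junhupcdupobup" (len 14), cursors c1@6 c2@10 c3@14, authorship ....11..22..33
After op 3 (insert('l')): buffer="junhuplcduplobupl" (len 17), cursors c1@7 c2@12 c3@17, authorship ....111..222..333
After op 4 (add_cursor(7)): buffer="junhuplcduplobupl" (len 17), cursors c1@7 c4@7 c2@12 c3@17, authorship ....111..222..333

Answer: junhuplcduplobupl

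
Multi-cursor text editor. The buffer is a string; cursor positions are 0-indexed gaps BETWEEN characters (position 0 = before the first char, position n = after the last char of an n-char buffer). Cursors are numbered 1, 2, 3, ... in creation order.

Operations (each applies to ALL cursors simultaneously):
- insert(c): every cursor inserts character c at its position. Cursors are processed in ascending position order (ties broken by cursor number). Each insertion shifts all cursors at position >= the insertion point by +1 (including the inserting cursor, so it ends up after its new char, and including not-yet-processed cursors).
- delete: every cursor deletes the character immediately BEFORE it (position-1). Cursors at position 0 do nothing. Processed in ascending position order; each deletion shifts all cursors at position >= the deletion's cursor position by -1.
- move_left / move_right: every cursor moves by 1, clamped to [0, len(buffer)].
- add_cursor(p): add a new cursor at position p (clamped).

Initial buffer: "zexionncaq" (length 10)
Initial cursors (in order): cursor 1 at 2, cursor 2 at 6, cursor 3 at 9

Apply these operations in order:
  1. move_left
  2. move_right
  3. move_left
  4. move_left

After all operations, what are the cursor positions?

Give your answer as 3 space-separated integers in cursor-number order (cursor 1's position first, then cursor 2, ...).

Answer: 0 4 7

Derivation:
After op 1 (move_left): buffer="zexionncaq" (len 10), cursors c1@1 c2@5 c3@8, authorship ..........
After op 2 (move_right): buffer="zexionncaq" (len 10), cursors c1@2 c2@6 c3@9, authorship ..........
After op 3 (move_left): buffer="zexionncaq" (len 10), cursors c1@1 c2@5 c3@8, authorship ..........
After op 4 (move_left): buffer="zexionncaq" (len 10), cursors c1@0 c2@4 c3@7, authorship ..........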